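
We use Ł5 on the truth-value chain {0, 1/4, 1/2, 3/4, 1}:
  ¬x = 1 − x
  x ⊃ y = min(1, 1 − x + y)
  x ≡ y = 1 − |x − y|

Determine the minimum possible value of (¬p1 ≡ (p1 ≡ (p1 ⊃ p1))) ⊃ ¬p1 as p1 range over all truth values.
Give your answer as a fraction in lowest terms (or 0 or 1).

1/2

Take p1 = 1/2:
¬p1 = ¬1/2 = 1/2
p1 ⊃ p1 = 1/2 ⊃ 1/2 = 1
p1 ≡ (p1 ⊃ p1) = 1/2 ≡ 1 = 1/2
¬p1 ≡ (p1 ≡ (p1 ⊃ p1)) = 1/2 ≡ 1/2 = 1
¬p1 = ¬1/2 = 1/2
(¬p1 ≡ (p1 ≡ (p1 ⊃ p1))) ⊃ ¬p1 = 1 ⊃ 1/2 = 1/2
No assignment yields a value below 1/2, so this is the minimum.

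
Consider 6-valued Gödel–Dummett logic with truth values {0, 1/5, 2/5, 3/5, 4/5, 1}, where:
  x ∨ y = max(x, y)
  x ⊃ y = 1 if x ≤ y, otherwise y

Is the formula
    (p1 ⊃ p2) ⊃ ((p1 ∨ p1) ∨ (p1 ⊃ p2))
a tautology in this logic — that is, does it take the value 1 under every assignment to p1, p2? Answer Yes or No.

Yes

At p1 = 0, p2 = 3/5, for instance:
p1 ⊃ p2 = 0 ⊃ 3/5 = 1
p1 ∨ p1 = 0 ∨ 0 = 0
(p1 ∨ p1) ∨ (p1 ⊃ p2) = 0 ∨ 1 = 1
(p1 ⊃ p2) ⊃ ((p1 ∨ p1) ∨ (p1 ⊃ p2)) = 1 ⊃ 1 = 1
and checking the remaining 35 assignments likewise gives ≥ 1 in every case.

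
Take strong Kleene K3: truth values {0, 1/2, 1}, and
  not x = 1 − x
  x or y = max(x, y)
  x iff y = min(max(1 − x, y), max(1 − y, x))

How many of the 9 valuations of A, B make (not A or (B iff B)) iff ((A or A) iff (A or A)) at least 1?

5

A = 0, B = 0 ↦ 1  ≥
A = 0, B = 1/2 ↦ 1  ≥
A = 0, B = 1 ↦ 1  ≥
A = 1/2, B = 0 ↦ 1/2  <
A = 1/2, B = 1/2 ↦ 1/2  <
A = 1/2, B = 1 ↦ 1/2  <
A = 1, B = 0 ↦ 1  ≥
A = 1, B = 1/2 ↦ 1/2  <
A = 1, B = 1 ↦ 1  ≥
So 5 of the 9 assignments meet the threshold.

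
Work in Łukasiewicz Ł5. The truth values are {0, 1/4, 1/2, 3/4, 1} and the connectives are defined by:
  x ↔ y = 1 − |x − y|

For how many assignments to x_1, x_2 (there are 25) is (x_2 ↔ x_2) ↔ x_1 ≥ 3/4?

10

value 1: 5 assignments (counts)
value 3/4: 5 assignments (counts)
value 1/2: 5 assignments
value 1/4: 5 assignments
value 0: 5 assignments
So 10 of the 25 assignments meet the threshold.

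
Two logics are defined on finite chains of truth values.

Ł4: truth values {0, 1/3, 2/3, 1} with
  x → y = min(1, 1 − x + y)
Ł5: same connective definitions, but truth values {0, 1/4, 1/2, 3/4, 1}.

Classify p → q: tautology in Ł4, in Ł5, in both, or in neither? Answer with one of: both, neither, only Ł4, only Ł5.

neither

In Ł4: at p = 1/3, q = 0 the value is 2/3 — not a tautology.
In Ł5: at p = 1/4, q = 0 the value is 3/4 — not a tautology.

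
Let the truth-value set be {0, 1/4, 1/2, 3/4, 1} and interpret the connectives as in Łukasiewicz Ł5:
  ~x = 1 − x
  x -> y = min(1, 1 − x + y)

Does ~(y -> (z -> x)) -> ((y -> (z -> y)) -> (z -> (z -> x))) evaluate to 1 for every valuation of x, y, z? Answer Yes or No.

No

Counterexample: take x = 0, y = 1/4, z = 1.
z -> x = 1 -> 0 = 0
y -> (z -> x) = 1/4 -> 0 = 3/4
~(y -> (z -> x)) = ~3/4 = 1/4
z -> y = 1 -> 1/4 = 1/4
y -> (z -> y) = 1/4 -> 1/4 = 1
z -> x = 1 -> 0 = 0
z -> (z -> x) = 1 -> 0 = 0
(y -> (z -> y)) -> (z -> (z -> x)) = 1 -> 0 = 0
~(y -> (z -> x)) -> ((y -> (z -> y)) -> (z -> (z -> x))) = 1/4 -> 0 = 3/4
This gives 3/4 ≠ 1.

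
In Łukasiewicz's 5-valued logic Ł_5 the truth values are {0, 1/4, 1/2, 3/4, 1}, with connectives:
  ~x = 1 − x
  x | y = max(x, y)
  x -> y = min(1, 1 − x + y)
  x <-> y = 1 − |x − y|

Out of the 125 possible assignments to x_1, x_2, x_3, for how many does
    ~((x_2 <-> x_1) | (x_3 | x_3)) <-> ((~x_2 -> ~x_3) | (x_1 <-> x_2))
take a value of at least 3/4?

26

value 1: 10 assignments (counts)
value 3/4: 16 assignments (counts)
value 1/2: 33 assignments
value 1/4: 37 assignments
value 0: 29 assignments
So 26 of the 125 assignments meet the threshold.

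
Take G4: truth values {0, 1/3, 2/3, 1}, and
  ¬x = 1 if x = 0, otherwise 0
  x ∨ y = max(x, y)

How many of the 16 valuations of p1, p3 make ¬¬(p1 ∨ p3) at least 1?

p1 = 0, p3 = 0 ↦ 0  <
p1 = 0, p3 = 1/3 ↦ 1  ≥
p1 = 0, p3 = 2/3 ↦ 1  ≥
p1 = 0, p3 = 1 ↦ 1  ≥
p1 = 1/3, p3 = 0 ↦ 1  ≥
p1 = 1/3, p3 = 1/3 ↦ 1  ≥
p1 = 1/3, p3 = 2/3 ↦ 1  ≥
p1 = 1/3, p3 = 1 ↦ 1  ≥
p1 = 2/3, p3 = 0 ↦ 1  ≥
p1 = 2/3, p3 = 1/3 ↦ 1  ≥
p1 = 2/3, p3 = 2/3 ↦ 1  ≥
p1 = 2/3, p3 = 1 ↦ 1  ≥
p1 = 1, p3 = 0 ↦ 1  ≥
p1 = 1, p3 = 1/3 ↦ 1  ≥
p1 = 1, p3 = 2/3 ↦ 1  ≥
p1 = 1, p3 = 1 ↦ 1  ≥
So 15 of the 16 assignments meet the threshold.

15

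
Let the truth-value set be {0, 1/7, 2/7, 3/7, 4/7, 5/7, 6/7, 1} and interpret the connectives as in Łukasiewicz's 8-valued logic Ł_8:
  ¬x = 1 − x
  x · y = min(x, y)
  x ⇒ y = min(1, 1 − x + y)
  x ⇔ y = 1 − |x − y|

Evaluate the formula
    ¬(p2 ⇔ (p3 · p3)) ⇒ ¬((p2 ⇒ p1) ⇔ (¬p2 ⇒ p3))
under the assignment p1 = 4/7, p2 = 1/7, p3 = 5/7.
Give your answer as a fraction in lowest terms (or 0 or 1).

4/7

p3 · p3 = 5/7 · 5/7 = 5/7
p2 ⇔ (p3 · p3) = 1/7 ⇔ 5/7 = 3/7
¬(p2 ⇔ (p3 · p3)) = ¬3/7 = 4/7
p2 ⇒ p1 = 1/7 ⇒ 4/7 = 1
¬p2 = ¬1/7 = 6/7
¬p2 ⇒ p3 = 6/7 ⇒ 5/7 = 6/7
(p2 ⇒ p1) ⇔ (¬p2 ⇒ p3) = 1 ⇔ 6/7 = 6/7
¬((p2 ⇒ p1) ⇔ (¬p2 ⇒ p3)) = ¬6/7 = 1/7
¬(p2 ⇔ (p3 · p3)) ⇒ ¬((p2 ⇒ p1) ⇔ (¬p2 ⇒ p3)) = 4/7 ⇒ 1/7 = 4/7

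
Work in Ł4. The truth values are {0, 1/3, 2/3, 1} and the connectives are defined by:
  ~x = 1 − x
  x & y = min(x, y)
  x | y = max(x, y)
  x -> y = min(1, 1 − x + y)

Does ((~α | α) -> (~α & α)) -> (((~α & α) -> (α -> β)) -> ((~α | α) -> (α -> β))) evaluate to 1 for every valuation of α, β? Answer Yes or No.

Yes

α = 0, β = 0 ↦ 1
α = 0, β = 1/3 ↦ 1
α = 0, β = 2/3 ↦ 1
α = 0, β = 1 ↦ 1
α = 1/3, β = 0 ↦ 1
α = 1/3, β = 1/3 ↦ 1
α = 1/3, β = 2/3 ↦ 1
α = 1/3, β = 1 ↦ 1
α = 2/3, β = 0 ↦ 1
α = 2/3, β = 1/3 ↦ 1
α = 2/3, β = 2/3 ↦ 1
α = 2/3, β = 1 ↦ 1
α = 1, β = 0 ↦ 1
α = 1, β = 1/3 ↦ 1
α = 1, β = 2/3 ↦ 1
α = 1, β = 1 ↦ 1
Every assignment gives a value ≥ 1.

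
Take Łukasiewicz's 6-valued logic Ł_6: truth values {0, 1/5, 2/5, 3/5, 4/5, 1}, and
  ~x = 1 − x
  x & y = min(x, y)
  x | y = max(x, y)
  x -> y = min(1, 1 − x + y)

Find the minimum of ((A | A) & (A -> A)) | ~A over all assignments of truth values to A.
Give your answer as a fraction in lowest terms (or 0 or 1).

3/5

Take A = 2/5:
A | A = 2/5 | 2/5 = 2/5
A -> A = 2/5 -> 2/5 = 1
(A | A) & (A -> A) = 2/5 & 1 = 2/5
~A = ~2/5 = 3/5
((A | A) & (A -> A)) | ~A = 2/5 | 3/5 = 3/5
No assignment yields a value below 3/5, so this is the minimum.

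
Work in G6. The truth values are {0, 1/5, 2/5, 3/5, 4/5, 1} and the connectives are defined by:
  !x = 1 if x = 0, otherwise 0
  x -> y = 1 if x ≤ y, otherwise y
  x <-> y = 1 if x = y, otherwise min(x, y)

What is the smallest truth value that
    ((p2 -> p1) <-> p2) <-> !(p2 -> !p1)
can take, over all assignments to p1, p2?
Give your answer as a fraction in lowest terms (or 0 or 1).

Take p1 = 1/5, p2 = 1/5:
p2 -> p1 = 1/5 -> 1/5 = 1
(p2 -> p1) <-> p2 = 1 <-> 1/5 = 1/5
!p1 = !1/5 = 0
p2 -> !p1 = 1/5 -> 0 = 0
!(p2 -> !p1) = !0 = 1
((p2 -> p1) <-> p2) <-> !(p2 -> !p1) = 1/5 <-> 1 = 1/5
No assignment yields a value below 1/5, so this is the minimum.

1/5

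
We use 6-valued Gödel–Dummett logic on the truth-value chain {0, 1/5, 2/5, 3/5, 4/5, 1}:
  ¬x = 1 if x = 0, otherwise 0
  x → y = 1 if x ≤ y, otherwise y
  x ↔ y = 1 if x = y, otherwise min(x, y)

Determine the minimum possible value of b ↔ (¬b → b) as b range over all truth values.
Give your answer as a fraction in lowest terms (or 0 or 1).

1/5

Take b = 1/5:
¬b = ¬1/5 = 0
¬b → b = 0 → 1/5 = 1
b ↔ (¬b → b) = 1/5 ↔ 1 = 1/5
No assignment yields a value below 1/5, so this is the minimum.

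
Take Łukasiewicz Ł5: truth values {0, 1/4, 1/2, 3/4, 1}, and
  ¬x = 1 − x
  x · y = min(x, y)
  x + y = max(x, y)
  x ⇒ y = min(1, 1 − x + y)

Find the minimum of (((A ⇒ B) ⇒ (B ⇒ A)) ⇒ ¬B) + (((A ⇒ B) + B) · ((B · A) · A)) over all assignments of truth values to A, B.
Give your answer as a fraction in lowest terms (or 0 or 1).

1/2

Take A = 1/2, B = 1/2:
A ⇒ B = 1/2 ⇒ 1/2 = 1
B ⇒ A = 1/2 ⇒ 1/2 = 1
(A ⇒ B) ⇒ (B ⇒ A) = 1 ⇒ 1 = 1
¬B = ¬1/2 = 1/2
((A ⇒ B) ⇒ (B ⇒ A)) ⇒ ¬B = 1 ⇒ 1/2 = 1/2
A ⇒ B = 1/2 ⇒ 1/2 = 1
(A ⇒ B) + B = 1 + 1/2 = 1
B · A = 1/2 · 1/2 = 1/2
(B · A) · A = 1/2 · 1/2 = 1/2
((A ⇒ B) + B) · ((B · A) · A) = 1 · 1/2 = 1/2
(((A ⇒ B) ⇒ (B ⇒ A)) ⇒ ¬B) + (((A ⇒ B) + B) · ((B · A) · A)) = 1/2 + 1/2 = 1/2
No assignment yields a value below 1/2, so this is the minimum.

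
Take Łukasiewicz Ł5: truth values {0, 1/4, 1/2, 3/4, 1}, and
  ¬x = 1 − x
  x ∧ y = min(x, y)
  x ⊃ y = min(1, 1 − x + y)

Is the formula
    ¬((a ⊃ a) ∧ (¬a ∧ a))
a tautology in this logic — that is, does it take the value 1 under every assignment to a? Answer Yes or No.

No

Counterexample: take a = 1/4.
a ⊃ a = 1/4 ⊃ 1/4 = 1
¬a = ¬1/4 = 3/4
¬a ∧ a = 3/4 ∧ 1/4 = 1/4
(a ⊃ a) ∧ (¬a ∧ a) = 1 ∧ 1/4 = 1/4
¬((a ⊃ a) ∧ (¬a ∧ a)) = ¬1/4 = 3/4
This gives 3/4 ≠ 1.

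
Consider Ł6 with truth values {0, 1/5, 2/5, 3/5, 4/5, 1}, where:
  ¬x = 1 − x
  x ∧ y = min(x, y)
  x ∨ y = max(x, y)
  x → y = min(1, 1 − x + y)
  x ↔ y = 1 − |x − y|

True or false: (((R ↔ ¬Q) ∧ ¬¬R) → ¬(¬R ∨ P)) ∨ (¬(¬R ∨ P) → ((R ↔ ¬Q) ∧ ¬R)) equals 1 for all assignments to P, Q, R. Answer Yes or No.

No

Counterexample: take P = 1/5, Q = 0, R = 1.
¬Q = ¬0 = 1
R ↔ ¬Q = 1 ↔ 1 = 1
¬R = ¬1 = 0
¬¬R = ¬0 = 1
(R ↔ ¬Q) ∧ ¬¬R = 1 ∧ 1 = 1
¬R = ¬1 = 0
¬R ∨ P = 0 ∨ 1/5 = 1/5
¬(¬R ∨ P) = ¬1/5 = 4/5
((R ↔ ¬Q) ∧ ¬¬R) → ¬(¬R ∨ P) = 1 → 4/5 = 4/5
¬R = ¬1 = 0
¬R ∨ P = 0 ∨ 1/5 = 1/5
¬(¬R ∨ P) = ¬1/5 = 4/5
¬Q = ¬0 = 1
R ↔ ¬Q = 1 ↔ 1 = 1
¬R = ¬1 = 0
(R ↔ ¬Q) ∧ ¬R = 1 ∧ 0 = 0
¬(¬R ∨ P) → ((R ↔ ¬Q) ∧ ¬R) = 4/5 → 0 = 1/5
(((R ↔ ¬Q) ∧ ¬¬R) → ¬(¬R ∨ P)) ∨ (¬(¬R ∨ P) → ((R ↔ ¬Q) ∧ ¬R)) = 4/5 ∨ 1/5 = 4/5
This gives 4/5 ≠ 1.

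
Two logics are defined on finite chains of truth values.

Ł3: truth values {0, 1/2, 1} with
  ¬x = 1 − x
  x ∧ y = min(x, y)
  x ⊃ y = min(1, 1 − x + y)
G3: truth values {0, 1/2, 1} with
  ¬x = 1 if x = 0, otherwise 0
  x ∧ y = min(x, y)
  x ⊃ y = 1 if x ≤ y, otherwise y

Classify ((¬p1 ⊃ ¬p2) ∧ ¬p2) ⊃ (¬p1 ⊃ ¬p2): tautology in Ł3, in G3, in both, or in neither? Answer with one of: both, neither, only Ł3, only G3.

In Ł3: every assignment gives 1 — tautology.
In G3: every assignment gives 1 — tautology.

both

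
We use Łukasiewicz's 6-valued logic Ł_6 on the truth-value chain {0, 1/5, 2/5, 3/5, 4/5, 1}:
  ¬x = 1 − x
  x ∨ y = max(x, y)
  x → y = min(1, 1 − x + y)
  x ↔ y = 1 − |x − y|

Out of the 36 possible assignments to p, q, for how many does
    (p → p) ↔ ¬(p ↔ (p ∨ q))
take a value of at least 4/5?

3

value 1: 1 assignment (counts)
value 4/5: 2 assignments (counts)
value 3/5: 3 assignments
value 2/5: 4 assignments
value 1/5: 5 assignments
value 0: 21 assignments
So 3 of the 36 assignments meet the threshold.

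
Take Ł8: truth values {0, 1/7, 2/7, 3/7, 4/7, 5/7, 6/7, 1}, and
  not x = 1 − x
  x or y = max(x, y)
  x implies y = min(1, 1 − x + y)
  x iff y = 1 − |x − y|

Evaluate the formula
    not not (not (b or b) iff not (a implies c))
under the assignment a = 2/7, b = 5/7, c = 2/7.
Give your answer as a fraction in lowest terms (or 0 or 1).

5/7

b or b = 5/7 or 5/7 = 5/7
not (b or b) = not 5/7 = 2/7
a implies c = 2/7 implies 2/7 = 1
not (a implies c) = not 1 = 0
not (b or b) iff not (a implies c) = 2/7 iff 0 = 5/7
not (not (b or b) iff not (a implies c)) = not 5/7 = 2/7
not not (not (b or b) iff not (a implies c)) = not 2/7 = 5/7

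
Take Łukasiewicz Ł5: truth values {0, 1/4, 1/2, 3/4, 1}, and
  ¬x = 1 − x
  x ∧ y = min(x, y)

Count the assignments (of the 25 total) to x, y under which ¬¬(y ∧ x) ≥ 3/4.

4

value 1: 1 assignment (counts)
value 3/4: 3 assignments (counts)
value 1/2: 5 assignments
value 1/4: 7 assignments
value 0: 9 assignments
So 4 of the 25 assignments meet the threshold.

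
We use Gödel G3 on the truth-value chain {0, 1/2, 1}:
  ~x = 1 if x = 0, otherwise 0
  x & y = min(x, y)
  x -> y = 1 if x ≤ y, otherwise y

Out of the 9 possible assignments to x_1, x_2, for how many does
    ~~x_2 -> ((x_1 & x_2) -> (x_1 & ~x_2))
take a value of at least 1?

5

x_1 = 0, x_2 = 0 ↦ 1  ≥
x_1 = 0, x_2 = 1/2 ↦ 1  ≥
x_1 = 0, x_2 = 1 ↦ 1  ≥
x_1 = 1/2, x_2 = 0 ↦ 1  ≥
x_1 = 1/2, x_2 = 1/2 ↦ 0  <
x_1 = 1/2, x_2 = 1 ↦ 0  <
x_1 = 1, x_2 = 0 ↦ 1  ≥
x_1 = 1, x_2 = 1/2 ↦ 0  <
x_1 = 1, x_2 = 1 ↦ 0  <
So 5 of the 9 assignments meet the threshold.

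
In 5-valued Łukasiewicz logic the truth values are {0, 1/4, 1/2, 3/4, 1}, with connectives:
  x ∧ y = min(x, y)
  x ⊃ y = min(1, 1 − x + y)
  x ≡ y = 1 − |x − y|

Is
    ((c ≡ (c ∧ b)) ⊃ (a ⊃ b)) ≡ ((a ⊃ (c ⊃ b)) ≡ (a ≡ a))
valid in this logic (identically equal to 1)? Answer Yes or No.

Counterexample: take a = 1/4, b = 0, c = 0.
c ∧ b = 0 ∧ 0 = 0
c ≡ (c ∧ b) = 0 ≡ 0 = 1
a ⊃ b = 1/4 ⊃ 0 = 3/4
(c ≡ (c ∧ b)) ⊃ (a ⊃ b) = 1 ⊃ 3/4 = 3/4
c ⊃ b = 0 ⊃ 0 = 1
a ⊃ (c ⊃ b) = 1/4 ⊃ 1 = 1
a ≡ a = 1/4 ≡ 1/4 = 1
(a ⊃ (c ⊃ b)) ≡ (a ≡ a) = 1 ≡ 1 = 1
((c ≡ (c ∧ b)) ⊃ (a ⊃ b)) ≡ ((a ⊃ (c ⊃ b)) ≡ (a ≡ a)) = 3/4 ≡ 1 = 3/4
This gives 3/4 ≠ 1.

No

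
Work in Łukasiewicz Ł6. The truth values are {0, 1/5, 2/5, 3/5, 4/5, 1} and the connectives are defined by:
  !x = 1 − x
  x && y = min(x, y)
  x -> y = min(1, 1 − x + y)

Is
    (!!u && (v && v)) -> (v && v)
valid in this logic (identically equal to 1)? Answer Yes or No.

At u = 1, v = 1/5, for instance:
!u = !1 = 0
!!u = !0 = 1
v && v = 1/5 && 1/5 = 1/5
!!u && (v && v) = 1 && 1/5 = 1/5
(!!u && (v && v)) -> (v && v) = 1/5 -> 1/5 = 1
and checking the remaining 35 assignments likewise gives ≥ 1 in every case.

Yes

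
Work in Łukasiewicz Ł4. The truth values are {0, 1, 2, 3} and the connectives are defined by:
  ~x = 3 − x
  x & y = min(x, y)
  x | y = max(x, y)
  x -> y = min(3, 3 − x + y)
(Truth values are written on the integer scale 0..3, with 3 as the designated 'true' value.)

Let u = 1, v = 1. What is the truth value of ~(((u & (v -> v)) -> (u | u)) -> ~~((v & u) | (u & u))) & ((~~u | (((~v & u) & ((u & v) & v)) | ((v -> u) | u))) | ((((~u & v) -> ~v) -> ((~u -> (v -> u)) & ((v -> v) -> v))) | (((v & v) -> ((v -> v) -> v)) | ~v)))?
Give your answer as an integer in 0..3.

2

v -> v = 1 -> 1 = 3
u & (v -> v) = 1 & 3 = 1
u | u = 1 | 1 = 1
(u & (v -> v)) -> (u | u) = 1 -> 1 = 3
v & u = 1 & 1 = 1
u & u = 1 & 1 = 1
(v & u) | (u & u) = 1 | 1 = 1
~((v & u) | (u & u)) = ~1 = 2
~~((v & u) | (u & u)) = ~2 = 1
((u & (v -> v)) -> (u | u)) -> ~~((v & u) | (u & u)) = 3 -> 1 = 1
~(((u & (v -> v)) -> (u | u)) -> ~~((v & u) | (u & u))) = ~1 = 2
~u = ~1 = 2
~~u = ~2 = 1
~v = ~1 = 2
~v & u = 2 & 1 = 1
u & v = 1 & 1 = 1
(u & v) & v = 1 & 1 = 1
(~v & u) & ((u & v) & v) = 1 & 1 = 1
v -> u = 1 -> 1 = 3
(v -> u) | u = 3 | 1 = 3
((~v & u) & ((u & v) & v)) | ((v -> u) | u) = 1 | 3 = 3
~~u | (((~v & u) & ((u & v) & v)) | ((v -> u) | u)) = 1 | 3 = 3
~u = ~1 = 2
~u & v = 2 & 1 = 1
~v = ~1 = 2
(~u & v) -> ~v = 1 -> 2 = 3
~u = ~1 = 2
v -> u = 1 -> 1 = 3
~u -> (v -> u) = 2 -> 3 = 3
v -> v = 1 -> 1 = 3
(v -> v) -> v = 3 -> 1 = 1
(~u -> (v -> u)) & ((v -> v) -> v) = 3 & 1 = 1
((~u & v) -> ~v) -> ((~u -> (v -> u)) & ((v -> v) -> v)) = 3 -> 1 = 1
v & v = 1 & 1 = 1
v -> v = 1 -> 1 = 3
(v -> v) -> v = 3 -> 1 = 1
(v & v) -> ((v -> v) -> v) = 1 -> 1 = 3
~v = ~1 = 2
((v & v) -> ((v -> v) -> v)) | ~v = 3 | 2 = 3
(((~u & v) -> ~v) -> ((~u -> (v -> u)) & ((v -> v) -> v))) | (((v & v) -> ((v -> v) -> v)) | ~v) = 1 | 3 = 3
(~~u | (((~v & u) & ((u & v) & v)) | ((v -> u) | u))) | ((((~u & v) -> ~v) -> ((~u -> (v -> u)) & ((v -> v) -> v))) | (((v & v) -> ((v -> v) -> v)) | ~v)) = 3 | 3 = 3
~(((u & (v -> v)) -> (u | u)) -> ~~((v & u) | (u & u))) & ((~~u | (((~v & u) & ((u & v) & v)) | ((v -> u) | u))) | ((((~u & v) -> ~v) -> ((~u -> (v -> u)) & ((v -> v) -> v))) | (((v & v) -> ((v -> v) -> v)) | ~v))) = 2 & 3 = 2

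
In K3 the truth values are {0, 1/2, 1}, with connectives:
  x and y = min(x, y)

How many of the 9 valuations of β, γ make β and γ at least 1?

β = 0, γ = 0 ↦ 0  <
β = 0, γ = 1/2 ↦ 0  <
β = 0, γ = 1 ↦ 0  <
β = 1/2, γ = 0 ↦ 0  <
β = 1/2, γ = 1/2 ↦ 1/2  <
β = 1/2, γ = 1 ↦ 1/2  <
β = 1, γ = 0 ↦ 0  <
β = 1, γ = 1/2 ↦ 1/2  <
β = 1, γ = 1 ↦ 1  ≥
So 1 of the 9 assignments meets the threshold.

1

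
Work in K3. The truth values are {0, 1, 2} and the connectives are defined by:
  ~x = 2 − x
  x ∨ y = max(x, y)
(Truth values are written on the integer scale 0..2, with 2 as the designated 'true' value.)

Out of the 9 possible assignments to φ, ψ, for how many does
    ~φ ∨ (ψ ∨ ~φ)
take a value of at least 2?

φ = 0, ψ = 0 ↦ 2  ≥
φ = 0, ψ = 1 ↦ 2  ≥
φ = 0, ψ = 2 ↦ 2  ≥
φ = 1, ψ = 0 ↦ 1  <
φ = 1, ψ = 1 ↦ 1  <
φ = 1, ψ = 2 ↦ 2  ≥
φ = 2, ψ = 0 ↦ 0  <
φ = 2, ψ = 1 ↦ 1  <
φ = 2, ψ = 2 ↦ 2  ≥
So 5 of the 9 assignments meet the threshold.

5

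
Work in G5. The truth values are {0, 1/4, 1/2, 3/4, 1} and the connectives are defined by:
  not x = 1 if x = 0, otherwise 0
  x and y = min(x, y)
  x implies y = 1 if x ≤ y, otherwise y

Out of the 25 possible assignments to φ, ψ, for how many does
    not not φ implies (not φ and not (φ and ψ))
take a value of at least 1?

5

value 1: 5 assignments (counts)
value 0: 20 assignments
So 5 of the 25 assignments meet the threshold.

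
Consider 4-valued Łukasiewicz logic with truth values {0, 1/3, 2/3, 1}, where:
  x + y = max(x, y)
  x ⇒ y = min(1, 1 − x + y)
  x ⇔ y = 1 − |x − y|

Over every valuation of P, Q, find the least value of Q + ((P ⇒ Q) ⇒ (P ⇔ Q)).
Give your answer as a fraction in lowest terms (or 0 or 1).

Take P = 0, Q = 1/3:
P ⇒ Q = 0 ⇒ 1/3 = 1
P ⇔ Q = 0 ⇔ 1/3 = 2/3
(P ⇒ Q) ⇒ (P ⇔ Q) = 1 ⇒ 2/3 = 2/3
Q + ((P ⇒ Q) ⇒ (P ⇔ Q)) = 1/3 + 2/3 = 2/3
No assignment yields a value below 2/3, so this is the minimum.

2/3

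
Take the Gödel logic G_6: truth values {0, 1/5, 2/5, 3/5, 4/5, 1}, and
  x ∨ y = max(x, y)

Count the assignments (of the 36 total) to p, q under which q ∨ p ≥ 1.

value 1: 11 assignments (counts)
value 4/5: 9 assignments
value 3/5: 7 assignments
value 2/5: 5 assignments
value 1/5: 3 assignments
value 0: 1 assignment
So 11 of the 36 assignments meet the threshold.

11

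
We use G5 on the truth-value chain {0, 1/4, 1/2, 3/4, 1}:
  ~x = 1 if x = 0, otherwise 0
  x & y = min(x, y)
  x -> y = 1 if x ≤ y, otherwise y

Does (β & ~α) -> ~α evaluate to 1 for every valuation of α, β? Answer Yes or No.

At α = 3/4, β = 1/2, for instance:
~α = ~3/4 = 0
β & ~α = 1/2 & 0 = 0
(β & ~α) -> ~α = 0 -> 0 = 1
and checking the remaining 24 assignments likewise gives ≥ 1 in every case.

Yes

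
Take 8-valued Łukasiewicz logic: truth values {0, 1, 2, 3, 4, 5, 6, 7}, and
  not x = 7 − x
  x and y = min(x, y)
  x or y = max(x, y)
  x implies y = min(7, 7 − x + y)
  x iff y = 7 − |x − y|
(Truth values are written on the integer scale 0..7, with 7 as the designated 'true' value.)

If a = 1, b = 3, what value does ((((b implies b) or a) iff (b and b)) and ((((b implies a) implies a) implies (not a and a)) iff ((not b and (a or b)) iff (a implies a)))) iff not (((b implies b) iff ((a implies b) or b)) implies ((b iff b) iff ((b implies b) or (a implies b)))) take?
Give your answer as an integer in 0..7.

b implies b = 3 implies 3 = 7
(b implies b) or a = 7 or 1 = 7
b and b = 3 and 3 = 3
((b implies b) or a) iff (b and b) = 7 iff 3 = 3
b implies a = 3 implies 1 = 5
(b implies a) implies a = 5 implies 1 = 3
not a = not 1 = 6
not a and a = 6 and 1 = 1
((b implies a) implies a) implies (not a and a) = 3 implies 1 = 5
not b = not 3 = 4
a or b = 1 or 3 = 3
not b and (a or b) = 4 and 3 = 3
a implies a = 1 implies 1 = 7
(not b and (a or b)) iff (a implies a) = 3 iff 7 = 3
(((b implies a) implies a) implies (not a and a)) iff ((not b and (a or b)) iff (a implies a)) = 5 iff 3 = 5
(((b implies b) or a) iff (b and b)) and ((((b implies a) implies a) implies (not a and a)) iff ((not b and (a or b)) iff (a implies a))) = 3 and 5 = 3
b implies b = 3 implies 3 = 7
a implies b = 1 implies 3 = 7
(a implies b) or b = 7 or 3 = 7
(b implies b) iff ((a implies b) or b) = 7 iff 7 = 7
b iff b = 3 iff 3 = 7
b implies b = 3 implies 3 = 7
a implies b = 1 implies 3 = 7
(b implies b) or (a implies b) = 7 or 7 = 7
(b iff b) iff ((b implies b) or (a implies b)) = 7 iff 7 = 7
((b implies b) iff ((a implies b) or b)) implies ((b iff b) iff ((b implies b) or (a implies b))) = 7 implies 7 = 7
not (((b implies b) iff ((a implies b) or b)) implies ((b iff b) iff ((b implies b) or (a implies b)))) = not 7 = 0
((((b implies b) or a) iff (b and b)) and ((((b implies a) implies a) implies (not a and a)) iff ((not b and (a or b)) iff (a implies a)))) iff not (((b implies b) iff ((a implies b) or b)) implies ((b iff b) iff ((b implies b) or (a implies b)))) = 3 iff 0 = 4

4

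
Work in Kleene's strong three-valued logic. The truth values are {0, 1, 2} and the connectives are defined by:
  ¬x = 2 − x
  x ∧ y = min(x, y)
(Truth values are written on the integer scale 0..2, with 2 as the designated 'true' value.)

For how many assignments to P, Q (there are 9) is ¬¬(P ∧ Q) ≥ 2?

P = 0, Q = 0 ↦ 0  <
P = 0, Q = 1 ↦ 0  <
P = 0, Q = 2 ↦ 0  <
P = 1, Q = 0 ↦ 0  <
P = 1, Q = 1 ↦ 1  <
P = 1, Q = 2 ↦ 1  <
P = 2, Q = 0 ↦ 0  <
P = 2, Q = 1 ↦ 1  <
P = 2, Q = 2 ↦ 2  ≥
So 1 of the 9 assignments meets the threshold.

1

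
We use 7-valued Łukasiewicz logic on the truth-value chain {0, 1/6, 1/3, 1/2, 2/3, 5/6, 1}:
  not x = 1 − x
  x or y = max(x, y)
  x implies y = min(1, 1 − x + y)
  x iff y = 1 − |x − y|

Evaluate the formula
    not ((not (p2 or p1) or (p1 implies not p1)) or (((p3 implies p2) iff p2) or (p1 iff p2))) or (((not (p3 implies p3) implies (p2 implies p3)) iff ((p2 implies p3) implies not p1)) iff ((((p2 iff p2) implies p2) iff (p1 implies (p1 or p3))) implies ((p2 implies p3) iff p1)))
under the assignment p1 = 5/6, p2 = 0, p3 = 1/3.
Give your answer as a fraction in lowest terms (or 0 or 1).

2/3

p2 or p1 = 0 or 5/6 = 5/6
not (p2 or p1) = not 5/6 = 1/6
not p1 = not 5/6 = 1/6
p1 implies not p1 = 5/6 implies 1/6 = 1/3
not (p2 or p1) or (p1 implies not p1) = 1/6 or 1/3 = 1/3
p3 implies p2 = 1/3 implies 0 = 2/3
(p3 implies p2) iff p2 = 2/3 iff 0 = 1/3
p1 iff p2 = 5/6 iff 0 = 1/6
((p3 implies p2) iff p2) or (p1 iff p2) = 1/3 or 1/6 = 1/3
(not (p2 or p1) or (p1 implies not p1)) or (((p3 implies p2) iff p2) or (p1 iff p2)) = 1/3 or 1/3 = 1/3
not ((not (p2 or p1) or (p1 implies not p1)) or (((p3 implies p2) iff p2) or (p1 iff p2))) = not 1/3 = 2/3
p3 implies p3 = 1/3 implies 1/3 = 1
not (p3 implies p3) = not 1 = 0
p2 implies p3 = 0 implies 1/3 = 1
not (p3 implies p3) implies (p2 implies p3) = 0 implies 1 = 1
p2 implies p3 = 0 implies 1/3 = 1
not p1 = not 5/6 = 1/6
(p2 implies p3) implies not p1 = 1 implies 1/6 = 1/6
(not (p3 implies p3) implies (p2 implies p3)) iff ((p2 implies p3) implies not p1) = 1 iff 1/6 = 1/6
p2 iff p2 = 0 iff 0 = 1
(p2 iff p2) implies p2 = 1 implies 0 = 0
p1 or p3 = 5/6 or 1/3 = 5/6
p1 implies (p1 or p3) = 5/6 implies 5/6 = 1
((p2 iff p2) implies p2) iff (p1 implies (p1 or p3)) = 0 iff 1 = 0
p2 implies p3 = 0 implies 1/3 = 1
(p2 implies p3) iff p1 = 1 iff 5/6 = 5/6
(((p2 iff p2) implies p2) iff (p1 implies (p1 or p3))) implies ((p2 implies p3) iff p1) = 0 implies 5/6 = 1
((not (p3 implies p3) implies (p2 implies p3)) iff ((p2 implies p3) implies not p1)) iff ((((p2 iff p2) implies p2) iff (p1 implies (p1 or p3))) implies ((p2 implies p3) iff p1)) = 1/6 iff 1 = 1/6
not ((not (p2 or p1) or (p1 implies not p1)) or (((p3 implies p2) iff p2) or (p1 iff p2))) or (((not (p3 implies p3) implies (p2 implies p3)) iff ((p2 implies p3) implies not p1)) iff ((((p2 iff p2) implies p2) iff (p1 implies (p1 or p3))) implies ((p2 implies p3) iff p1))) = 2/3 or 1/6 = 2/3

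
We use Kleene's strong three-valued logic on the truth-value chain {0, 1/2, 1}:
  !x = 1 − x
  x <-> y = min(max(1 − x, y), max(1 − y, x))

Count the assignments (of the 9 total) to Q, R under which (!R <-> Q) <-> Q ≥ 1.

Q = 0, R = 0 ↦ 1  ≥
Q = 0, R = 1/2 ↦ 1/2  <
Q = 0, R = 1 ↦ 0  <
Q = 1/2, R = 0 ↦ 1/2  <
Q = 1/2, R = 1/2 ↦ 1/2  <
Q = 1/2, R = 1 ↦ 1/2  <
Q = 1, R = 0 ↦ 1  ≥
Q = 1, R = 1/2 ↦ 1/2  <
Q = 1, R = 1 ↦ 0  <
So 2 of the 9 assignments meet the threshold.

2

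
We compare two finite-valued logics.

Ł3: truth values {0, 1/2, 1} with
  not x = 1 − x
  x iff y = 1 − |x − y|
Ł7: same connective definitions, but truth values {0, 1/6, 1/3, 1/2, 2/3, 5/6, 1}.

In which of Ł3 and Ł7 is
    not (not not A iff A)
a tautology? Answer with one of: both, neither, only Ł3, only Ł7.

In Ł3: at A = 0 the value is 0 — not a tautology.
In Ł7: at A = 0 the value is 0 — not a tautology.

neither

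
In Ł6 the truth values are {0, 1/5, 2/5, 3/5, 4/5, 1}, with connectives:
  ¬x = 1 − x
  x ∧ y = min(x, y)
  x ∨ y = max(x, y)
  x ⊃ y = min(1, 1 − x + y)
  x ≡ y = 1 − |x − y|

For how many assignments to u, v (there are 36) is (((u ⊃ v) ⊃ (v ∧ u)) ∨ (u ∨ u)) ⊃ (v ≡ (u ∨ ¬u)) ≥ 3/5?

32

value 1: 27 assignments (counts)
value 4/5: 3 assignments (counts)
value 3/5: 2 assignments (counts)
value 2/5: 2 assignments
value 1/5: 1 assignment
value 0: 1 assignment
So 32 of the 36 assignments meet the threshold.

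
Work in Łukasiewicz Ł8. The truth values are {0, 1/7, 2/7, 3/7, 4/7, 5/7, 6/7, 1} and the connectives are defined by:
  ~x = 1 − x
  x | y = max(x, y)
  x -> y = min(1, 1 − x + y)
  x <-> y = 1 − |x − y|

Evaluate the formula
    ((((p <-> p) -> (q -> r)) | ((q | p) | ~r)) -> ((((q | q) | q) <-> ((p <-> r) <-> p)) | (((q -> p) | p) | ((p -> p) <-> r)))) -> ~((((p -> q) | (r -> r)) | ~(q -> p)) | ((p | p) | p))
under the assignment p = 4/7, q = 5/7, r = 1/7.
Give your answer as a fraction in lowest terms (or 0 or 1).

0

p <-> p = 4/7 <-> 4/7 = 1
q -> r = 5/7 -> 1/7 = 3/7
(p <-> p) -> (q -> r) = 1 -> 3/7 = 3/7
q | p = 5/7 | 4/7 = 5/7
~r = ~1/7 = 6/7
(q | p) | ~r = 5/7 | 6/7 = 6/7
((p <-> p) -> (q -> r)) | ((q | p) | ~r) = 3/7 | 6/7 = 6/7
q | q = 5/7 | 5/7 = 5/7
(q | q) | q = 5/7 | 5/7 = 5/7
p <-> r = 4/7 <-> 1/7 = 4/7
(p <-> r) <-> p = 4/7 <-> 4/7 = 1
((q | q) | q) <-> ((p <-> r) <-> p) = 5/7 <-> 1 = 5/7
q -> p = 5/7 -> 4/7 = 6/7
(q -> p) | p = 6/7 | 4/7 = 6/7
p -> p = 4/7 -> 4/7 = 1
(p -> p) <-> r = 1 <-> 1/7 = 1/7
((q -> p) | p) | ((p -> p) <-> r) = 6/7 | 1/7 = 6/7
(((q | q) | q) <-> ((p <-> r) <-> p)) | (((q -> p) | p) | ((p -> p) <-> r)) = 5/7 | 6/7 = 6/7
(((p <-> p) -> (q -> r)) | ((q | p) | ~r)) -> ((((q | q) | q) <-> ((p <-> r) <-> p)) | (((q -> p) | p) | ((p -> p) <-> r))) = 6/7 -> 6/7 = 1
p -> q = 4/7 -> 5/7 = 1
r -> r = 1/7 -> 1/7 = 1
(p -> q) | (r -> r) = 1 | 1 = 1
q -> p = 5/7 -> 4/7 = 6/7
~(q -> p) = ~6/7 = 1/7
((p -> q) | (r -> r)) | ~(q -> p) = 1 | 1/7 = 1
p | p = 4/7 | 4/7 = 4/7
(p | p) | p = 4/7 | 4/7 = 4/7
(((p -> q) | (r -> r)) | ~(q -> p)) | ((p | p) | p) = 1 | 4/7 = 1
~((((p -> q) | (r -> r)) | ~(q -> p)) | ((p | p) | p)) = ~1 = 0
((((p <-> p) -> (q -> r)) | ((q | p) | ~r)) -> ((((q | q) | q) <-> ((p <-> r) <-> p)) | (((q -> p) | p) | ((p -> p) <-> r)))) -> ~((((p -> q) | (r -> r)) | ~(q -> p)) | ((p | p) | p)) = 1 -> 0 = 0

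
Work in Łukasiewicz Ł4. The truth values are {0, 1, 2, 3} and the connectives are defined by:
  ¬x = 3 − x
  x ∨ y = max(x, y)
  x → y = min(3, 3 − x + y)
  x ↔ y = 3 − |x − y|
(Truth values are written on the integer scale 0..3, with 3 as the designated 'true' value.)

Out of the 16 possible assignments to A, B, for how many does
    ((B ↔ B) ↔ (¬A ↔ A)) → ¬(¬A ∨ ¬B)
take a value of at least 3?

10

A = 0, B = 0 ↦ 3  ≥
A = 0, B = 1 ↦ 3  ≥
A = 0, B = 2 ↦ 3  ≥
A = 0, B = 3 ↦ 3  ≥
A = 1, B = 0 ↦ 1  <
A = 1, B = 1 ↦ 2  <
A = 1, B = 2 ↦ 2  <
A = 1, B = 3 ↦ 2  <
A = 2, B = 0 ↦ 1  <
A = 2, B = 1 ↦ 2  <
A = 2, B = 2 ↦ 3  ≥
A = 2, B = 3 ↦ 3  ≥
A = 3, B = 0 ↦ 3  ≥
A = 3, B = 1 ↦ 3  ≥
A = 3, B = 2 ↦ 3  ≥
A = 3, B = 3 ↦ 3  ≥
So 10 of the 16 assignments meet the threshold.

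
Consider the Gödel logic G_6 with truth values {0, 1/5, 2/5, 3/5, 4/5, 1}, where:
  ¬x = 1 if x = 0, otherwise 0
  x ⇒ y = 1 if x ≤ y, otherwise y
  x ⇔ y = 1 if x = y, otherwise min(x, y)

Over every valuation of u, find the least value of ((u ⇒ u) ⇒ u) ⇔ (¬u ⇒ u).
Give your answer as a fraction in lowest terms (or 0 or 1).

1/5

Take u = 1/5:
u ⇒ u = 1/5 ⇒ 1/5 = 1
(u ⇒ u) ⇒ u = 1 ⇒ 1/5 = 1/5
¬u = ¬1/5 = 0
¬u ⇒ u = 0 ⇒ 1/5 = 1
((u ⇒ u) ⇒ u) ⇔ (¬u ⇒ u) = 1/5 ⇔ 1 = 1/5
No assignment yields a value below 1/5, so this is the minimum.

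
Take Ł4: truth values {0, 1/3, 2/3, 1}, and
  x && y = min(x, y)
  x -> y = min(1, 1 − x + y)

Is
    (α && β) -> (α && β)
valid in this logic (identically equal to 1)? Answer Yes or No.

Yes

α = 0, β = 0 ↦ 1
α = 0, β = 1/3 ↦ 1
α = 0, β = 2/3 ↦ 1
α = 0, β = 1 ↦ 1
α = 1/3, β = 0 ↦ 1
α = 1/3, β = 1/3 ↦ 1
α = 1/3, β = 2/3 ↦ 1
α = 1/3, β = 1 ↦ 1
α = 2/3, β = 0 ↦ 1
α = 2/3, β = 1/3 ↦ 1
α = 2/3, β = 2/3 ↦ 1
α = 2/3, β = 1 ↦ 1
α = 1, β = 0 ↦ 1
α = 1, β = 1/3 ↦ 1
α = 1, β = 2/3 ↦ 1
α = 1, β = 1 ↦ 1
Every assignment gives a value ≥ 1.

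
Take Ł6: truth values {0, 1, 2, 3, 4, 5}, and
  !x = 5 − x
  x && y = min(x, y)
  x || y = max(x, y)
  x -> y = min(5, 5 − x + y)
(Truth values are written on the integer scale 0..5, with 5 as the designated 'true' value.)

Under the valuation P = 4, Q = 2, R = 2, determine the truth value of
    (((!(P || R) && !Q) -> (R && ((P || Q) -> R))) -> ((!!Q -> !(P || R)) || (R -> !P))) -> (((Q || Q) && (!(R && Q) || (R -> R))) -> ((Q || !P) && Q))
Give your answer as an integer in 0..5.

P || R = 4 || 2 = 4
!(P || R) = !4 = 1
!Q = !2 = 3
!(P || R) && !Q = 1 && 3 = 1
P || Q = 4 || 2 = 4
(P || Q) -> R = 4 -> 2 = 3
R && ((P || Q) -> R) = 2 && 3 = 2
(!(P || R) && !Q) -> (R && ((P || Q) -> R)) = 1 -> 2 = 5
!Q = !2 = 3
!!Q = !3 = 2
P || R = 4 || 2 = 4
!(P || R) = !4 = 1
!!Q -> !(P || R) = 2 -> 1 = 4
!P = !4 = 1
R -> !P = 2 -> 1 = 4
(!!Q -> !(P || R)) || (R -> !P) = 4 || 4 = 4
((!(P || R) && !Q) -> (R && ((P || Q) -> R))) -> ((!!Q -> !(P || R)) || (R -> !P)) = 5 -> 4 = 4
Q || Q = 2 || 2 = 2
R && Q = 2 && 2 = 2
!(R && Q) = !2 = 3
R -> R = 2 -> 2 = 5
!(R && Q) || (R -> R) = 3 || 5 = 5
(Q || Q) && (!(R && Q) || (R -> R)) = 2 && 5 = 2
!P = !4 = 1
Q || !P = 2 || 1 = 2
(Q || !P) && Q = 2 && 2 = 2
((Q || Q) && (!(R && Q) || (R -> R))) -> ((Q || !P) && Q) = 2 -> 2 = 5
(((!(P || R) && !Q) -> (R && ((P || Q) -> R))) -> ((!!Q -> !(P || R)) || (R -> !P))) -> (((Q || Q) && (!(R && Q) || (R -> R))) -> ((Q || !P) && Q)) = 4 -> 5 = 5

5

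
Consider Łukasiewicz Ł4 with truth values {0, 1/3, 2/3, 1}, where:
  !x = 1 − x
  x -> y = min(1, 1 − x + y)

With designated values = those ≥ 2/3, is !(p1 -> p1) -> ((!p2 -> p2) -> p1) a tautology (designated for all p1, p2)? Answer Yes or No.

Yes

p1 = 0, p2 = 0 ↦ 1
p1 = 0, p2 = 1/3 ↦ 1
p1 = 0, p2 = 2/3 ↦ 1
p1 = 0, p2 = 1 ↦ 1
p1 = 1/3, p2 = 0 ↦ 1
p1 = 1/3, p2 = 1/3 ↦ 1
p1 = 1/3, p2 = 2/3 ↦ 1
p1 = 1/3, p2 = 1 ↦ 1
p1 = 2/3, p2 = 0 ↦ 1
p1 = 2/3, p2 = 1/3 ↦ 1
p1 = 2/3, p2 = 2/3 ↦ 1
p1 = 2/3, p2 = 1 ↦ 1
p1 = 1, p2 = 0 ↦ 1
p1 = 1, p2 = 1/3 ↦ 1
p1 = 1, p2 = 2/3 ↦ 1
p1 = 1, p2 = 1 ↦ 1
Every assignment gives a value ≥ 2/3.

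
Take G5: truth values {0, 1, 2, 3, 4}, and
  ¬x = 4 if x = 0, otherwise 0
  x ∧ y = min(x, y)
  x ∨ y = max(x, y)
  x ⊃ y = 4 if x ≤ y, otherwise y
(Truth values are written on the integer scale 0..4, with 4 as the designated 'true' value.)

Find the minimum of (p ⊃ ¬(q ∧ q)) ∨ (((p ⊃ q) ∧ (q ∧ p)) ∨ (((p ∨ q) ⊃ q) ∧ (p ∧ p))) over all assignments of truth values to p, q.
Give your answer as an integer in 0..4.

1

Take p = 1, q = 1:
q ∧ q = 1 ∧ 1 = 1
¬(q ∧ q) = ¬1 = 0
p ⊃ ¬(q ∧ q) = 1 ⊃ 0 = 0
p ⊃ q = 1 ⊃ 1 = 4
q ∧ p = 1 ∧ 1 = 1
(p ⊃ q) ∧ (q ∧ p) = 4 ∧ 1 = 1
p ∨ q = 1 ∨ 1 = 1
(p ∨ q) ⊃ q = 1 ⊃ 1 = 4
p ∧ p = 1 ∧ 1 = 1
((p ∨ q) ⊃ q) ∧ (p ∧ p) = 4 ∧ 1 = 1
((p ⊃ q) ∧ (q ∧ p)) ∨ (((p ∨ q) ⊃ q) ∧ (p ∧ p)) = 1 ∨ 1 = 1
(p ⊃ ¬(q ∧ q)) ∨ (((p ⊃ q) ∧ (q ∧ p)) ∨ (((p ∨ q) ⊃ q) ∧ (p ∧ p))) = 0 ∨ 1 = 1
No assignment yields a value below 1, so this is the minimum.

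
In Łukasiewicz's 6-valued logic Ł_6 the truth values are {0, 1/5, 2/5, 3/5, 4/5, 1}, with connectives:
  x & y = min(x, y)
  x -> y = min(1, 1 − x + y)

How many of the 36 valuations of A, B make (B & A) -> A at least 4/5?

value 1: 36 assignments (counts)
So 36 of the 36 assignments meet the threshold.

36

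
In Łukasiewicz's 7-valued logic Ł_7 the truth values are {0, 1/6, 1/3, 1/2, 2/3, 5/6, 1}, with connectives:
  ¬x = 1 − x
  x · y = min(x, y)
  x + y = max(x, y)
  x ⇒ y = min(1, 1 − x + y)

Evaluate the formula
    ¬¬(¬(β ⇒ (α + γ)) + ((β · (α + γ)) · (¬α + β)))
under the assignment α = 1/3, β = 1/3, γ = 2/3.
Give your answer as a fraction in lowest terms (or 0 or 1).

α + γ = 1/3 + 2/3 = 2/3
β ⇒ (α + γ) = 1/3 ⇒ 2/3 = 1
¬(β ⇒ (α + γ)) = ¬1 = 0
α + γ = 1/3 + 2/3 = 2/3
β · (α + γ) = 1/3 · 2/3 = 1/3
¬α = ¬1/3 = 2/3
¬α + β = 2/3 + 1/3 = 2/3
(β · (α + γ)) · (¬α + β) = 1/3 · 2/3 = 1/3
¬(β ⇒ (α + γ)) + ((β · (α + γ)) · (¬α + β)) = 0 + 1/3 = 1/3
¬(¬(β ⇒ (α + γ)) + ((β · (α + γ)) · (¬α + β))) = ¬1/3 = 2/3
¬¬(¬(β ⇒ (α + γ)) + ((β · (α + γ)) · (¬α + β))) = ¬2/3 = 1/3

1/3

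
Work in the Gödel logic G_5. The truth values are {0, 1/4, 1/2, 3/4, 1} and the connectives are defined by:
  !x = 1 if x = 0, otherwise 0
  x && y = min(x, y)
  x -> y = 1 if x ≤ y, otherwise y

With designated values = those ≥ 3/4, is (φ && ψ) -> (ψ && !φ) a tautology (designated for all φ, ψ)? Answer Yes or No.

Counterexample: take φ = 1/4, ψ = 1/4.
φ && ψ = 1/4 && 1/4 = 1/4
!φ = !1/4 = 0
ψ && !φ = 1/4 && 0 = 0
(φ && ψ) -> (ψ && !φ) = 1/4 -> 0 = 0
This gives 0, which is below 3/4.

No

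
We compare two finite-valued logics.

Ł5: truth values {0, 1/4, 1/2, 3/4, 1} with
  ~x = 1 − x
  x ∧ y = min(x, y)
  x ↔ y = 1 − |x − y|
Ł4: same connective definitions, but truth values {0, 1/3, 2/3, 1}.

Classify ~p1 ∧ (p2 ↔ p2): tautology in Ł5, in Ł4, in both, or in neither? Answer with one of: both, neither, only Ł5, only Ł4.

neither

In Ł5: at p1 = 1/4, p2 = 0 the value is 3/4 — not a tautology.
In Ł4: at p1 = 1/3, p2 = 0 the value is 2/3 — not a tautology.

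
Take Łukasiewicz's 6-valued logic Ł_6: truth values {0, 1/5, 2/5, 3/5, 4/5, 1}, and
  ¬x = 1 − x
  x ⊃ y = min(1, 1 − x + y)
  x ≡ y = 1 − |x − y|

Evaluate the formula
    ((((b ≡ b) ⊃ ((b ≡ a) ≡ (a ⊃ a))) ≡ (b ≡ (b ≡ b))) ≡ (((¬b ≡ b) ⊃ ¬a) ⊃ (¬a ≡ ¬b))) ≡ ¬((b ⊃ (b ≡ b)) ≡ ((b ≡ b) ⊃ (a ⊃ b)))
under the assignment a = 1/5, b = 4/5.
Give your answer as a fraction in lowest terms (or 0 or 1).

b ≡ b = 4/5 ≡ 4/5 = 1
b ≡ a = 4/5 ≡ 1/5 = 2/5
a ⊃ a = 1/5 ⊃ 1/5 = 1
(b ≡ a) ≡ (a ⊃ a) = 2/5 ≡ 1 = 2/5
(b ≡ b) ⊃ ((b ≡ a) ≡ (a ⊃ a)) = 1 ⊃ 2/5 = 2/5
b ≡ b = 4/5 ≡ 4/5 = 1
b ≡ (b ≡ b) = 4/5 ≡ 1 = 4/5
((b ≡ b) ⊃ ((b ≡ a) ≡ (a ⊃ a))) ≡ (b ≡ (b ≡ b)) = 2/5 ≡ 4/5 = 3/5
¬b = ¬4/5 = 1/5
¬b ≡ b = 1/5 ≡ 4/5 = 2/5
¬a = ¬1/5 = 4/5
(¬b ≡ b) ⊃ ¬a = 2/5 ⊃ 4/5 = 1
¬a = ¬1/5 = 4/5
¬b = ¬4/5 = 1/5
¬a ≡ ¬b = 4/5 ≡ 1/5 = 2/5
((¬b ≡ b) ⊃ ¬a) ⊃ (¬a ≡ ¬b) = 1 ⊃ 2/5 = 2/5
(((b ≡ b) ⊃ ((b ≡ a) ≡ (a ⊃ a))) ≡ (b ≡ (b ≡ b))) ≡ (((¬b ≡ b) ⊃ ¬a) ⊃ (¬a ≡ ¬b)) = 3/5 ≡ 2/5 = 4/5
b ≡ b = 4/5 ≡ 4/5 = 1
b ⊃ (b ≡ b) = 4/5 ⊃ 1 = 1
b ≡ b = 4/5 ≡ 4/5 = 1
a ⊃ b = 1/5 ⊃ 4/5 = 1
(b ≡ b) ⊃ (a ⊃ b) = 1 ⊃ 1 = 1
(b ⊃ (b ≡ b)) ≡ ((b ≡ b) ⊃ (a ⊃ b)) = 1 ≡ 1 = 1
¬((b ⊃ (b ≡ b)) ≡ ((b ≡ b) ⊃ (a ⊃ b))) = ¬1 = 0
((((b ≡ b) ⊃ ((b ≡ a) ≡ (a ⊃ a))) ≡ (b ≡ (b ≡ b))) ≡ (((¬b ≡ b) ⊃ ¬a) ⊃ (¬a ≡ ¬b))) ≡ ¬((b ⊃ (b ≡ b)) ≡ ((b ≡ b) ⊃ (a ⊃ b))) = 4/5 ≡ 0 = 1/5

1/5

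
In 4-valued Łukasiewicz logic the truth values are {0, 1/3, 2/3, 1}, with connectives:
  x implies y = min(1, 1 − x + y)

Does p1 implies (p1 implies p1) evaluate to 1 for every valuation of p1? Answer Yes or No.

p1 = 0 ↦ 1
p1 = 1/3 ↦ 1
p1 = 2/3 ↦ 1
p1 = 1 ↦ 1
Every assignment gives a value ≥ 1.

Yes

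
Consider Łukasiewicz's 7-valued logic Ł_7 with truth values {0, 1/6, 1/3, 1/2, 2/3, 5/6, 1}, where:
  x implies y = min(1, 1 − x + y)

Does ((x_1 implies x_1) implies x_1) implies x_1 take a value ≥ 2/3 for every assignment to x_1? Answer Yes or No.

Yes

x_1 = 0 ↦ 1
x_1 = 1/6 ↦ 1
x_1 = 1/3 ↦ 1
x_1 = 1/2 ↦ 1
x_1 = 2/3 ↦ 1
x_1 = 5/6 ↦ 1
x_1 = 1 ↦ 1
Every assignment gives a value ≥ 2/3.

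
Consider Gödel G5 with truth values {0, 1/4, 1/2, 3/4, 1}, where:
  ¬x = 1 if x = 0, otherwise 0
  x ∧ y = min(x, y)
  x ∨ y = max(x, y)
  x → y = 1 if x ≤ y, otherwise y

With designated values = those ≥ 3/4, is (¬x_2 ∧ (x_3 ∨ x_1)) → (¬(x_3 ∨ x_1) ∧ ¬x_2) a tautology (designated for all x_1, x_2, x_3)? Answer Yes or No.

No

Counterexample: take x_1 = 0, x_2 = 0, x_3 = 1/4.
¬x_2 = ¬0 = 1
x_3 ∨ x_1 = 1/4 ∨ 0 = 1/4
¬x_2 ∧ (x_3 ∨ x_1) = 1 ∧ 1/4 = 1/4
x_3 ∨ x_1 = 1/4 ∨ 0 = 1/4
¬(x_3 ∨ x_1) = ¬1/4 = 0
¬x_2 = ¬0 = 1
¬(x_3 ∨ x_1) ∧ ¬x_2 = 0 ∧ 1 = 0
(¬x_2 ∧ (x_3 ∨ x_1)) → (¬(x_3 ∨ x_1) ∧ ¬x_2) = 1/4 → 0 = 0
This gives 0, which is below 3/4.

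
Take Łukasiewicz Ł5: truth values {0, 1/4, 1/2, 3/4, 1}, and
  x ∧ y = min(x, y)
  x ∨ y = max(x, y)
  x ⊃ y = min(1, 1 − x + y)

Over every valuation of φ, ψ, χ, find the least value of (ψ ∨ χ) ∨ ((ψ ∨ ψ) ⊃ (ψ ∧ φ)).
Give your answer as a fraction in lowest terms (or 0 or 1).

1/2

Take φ = 0, ψ = 1/2, χ = 0:
ψ ∨ χ = 1/2 ∨ 0 = 1/2
ψ ∨ ψ = 1/2 ∨ 1/2 = 1/2
ψ ∧ φ = 1/2 ∧ 0 = 0
(ψ ∨ ψ) ⊃ (ψ ∧ φ) = 1/2 ⊃ 0 = 1/2
(ψ ∨ χ) ∨ ((ψ ∨ ψ) ⊃ (ψ ∧ φ)) = 1/2 ∨ 1/2 = 1/2
No assignment yields a value below 1/2, so this is the minimum.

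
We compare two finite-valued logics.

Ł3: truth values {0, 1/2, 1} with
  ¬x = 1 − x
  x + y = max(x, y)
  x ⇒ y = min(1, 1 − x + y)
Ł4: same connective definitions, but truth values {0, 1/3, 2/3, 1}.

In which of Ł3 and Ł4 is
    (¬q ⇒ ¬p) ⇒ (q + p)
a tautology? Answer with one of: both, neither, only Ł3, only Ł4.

In Ł3: at p = 0, q = 0 the value is 0 — not a tautology.
In Ł4: at p = 0, q = 0 the value is 0 — not a tautology.

neither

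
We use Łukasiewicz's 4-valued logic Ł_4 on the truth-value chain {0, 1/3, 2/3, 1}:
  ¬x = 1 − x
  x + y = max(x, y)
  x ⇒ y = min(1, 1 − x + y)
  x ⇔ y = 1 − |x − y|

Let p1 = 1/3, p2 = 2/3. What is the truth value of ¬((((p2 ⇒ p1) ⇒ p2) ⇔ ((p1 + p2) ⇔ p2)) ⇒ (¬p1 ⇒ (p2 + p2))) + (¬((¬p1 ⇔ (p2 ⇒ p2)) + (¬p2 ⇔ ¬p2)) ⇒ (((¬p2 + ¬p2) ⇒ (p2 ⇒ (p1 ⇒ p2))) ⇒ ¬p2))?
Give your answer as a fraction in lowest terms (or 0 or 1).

p2 ⇒ p1 = 2/3 ⇒ 1/3 = 2/3
(p2 ⇒ p1) ⇒ p2 = 2/3 ⇒ 2/3 = 1
p1 + p2 = 1/3 + 2/3 = 2/3
(p1 + p2) ⇔ p2 = 2/3 ⇔ 2/3 = 1
((p2 ⇒ p1) ⇒ p2) ⇔ ((p1 + p2) ⇔ p2) = 1 ⇔ 1 = 1
¬p1 = ¬1/3 = 2/3
p2 + p2 = 2/3 + 2/3 = 2/3
¬p1 ⇒ (p2 + p2) = 2/3 ⇒ 2/3 = 1
(((p2 ⇒ p1) ⇒ p2) ⇔ ((p1 + p2) ⇔ p2)) ⇒ (¬p1 ⇒ (p2 + p2)) = 1 ⇒ 1 = 1
¬((((p2 ⇒ p1) ⇒ p2) ⇔ ((p1 + p2) ⇔ p2)) ⇒ (¬p1 ⇒ (p2 + p2))) = ¬1 = 0
¬p1 = ¬1/3 = 2/3
p2 ⇒ p2 = 2/3 ⇒ 2/3 = 1
¬p1 ⇔ (p2 ⇒ p2) = 2/3 ⇔ 1 = 2/3
¬p2 = ¬2/3 = 1/3
¬p2 = ¬2/3 = 1/3
¬p2 ⇔ ¬p2 = 1/3 ⇔ 1/3 = 1
(¬p1 ⇔ (p2 ⇒ p2)) + (¬p2 ⇔ ¬p2) = 2/3 + 1 = 1
¬((¬p1 ⇔ (p2 ⇒ p2)) + (¬p2 ⇔ ¬p2)) = ¬1 = 0
¬p2 = ¬2/3 = 1/3
¬p2 = ¬2/3 = 1/3
¬p2 + ¬p2 = 1/3 + 1/3 = 1/3
p1 ⇒ p2 = 1/3 ⇒ 2/3 = 1
p2 ⇒ (p1 ⇒ p2) = 2/3 ⇒ 1 = 1
(¬p2 + ¬p2) ⇒ (p2 ⇒ (p1 ⇒ p2)) = 1/3 ⇒ 1 = 1
¬p2 = ¬2/3 = 1/3
((¬p2 + ¬p2) ⇒ (p2 ⇒ (p1 ⇒ p2))) ⇒ ¬p2 = 1 ⇒ 1/3 = 1/3
¬((¬p1 ⇔ (p2 ⇒ p2)) + (¬p2 ⇔ ¬p2)) ⇒ (((¬p2 + ¬p2) ⇒ (p2 ⇒ (p1 ⇒ p2))) ⇒ ¬p2) = 0 ⇒ 1/3 = 1
¬((((p2 ⇒ p1) ⇒ p2) ⇔ ((p1 + p2) ⇔ p2)) ⇒ (¬p1 ⇒ (p2 + p2))) + (¬((¬p1 ⇔ (p2 ⇒ p2)) + (¬p2 ⇔ ¬p2)) ⇒ (((¬p2 + ¬p2) ⇒ (p2 ⇒ (p1 ⇒ p2))) ⇒ ¬p2)) = 0 + 1 = 1

1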